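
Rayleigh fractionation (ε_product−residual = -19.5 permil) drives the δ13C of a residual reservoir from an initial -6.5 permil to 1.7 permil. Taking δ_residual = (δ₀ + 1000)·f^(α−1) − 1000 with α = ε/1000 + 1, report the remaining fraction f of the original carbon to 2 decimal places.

α − 1 = ε/1000 = -0.0195
(δ_res + 1000)/(δ₀ + 1000) = (1.7 + 1000)/(-6.5 + 1000) = 1001.7/993.5 = 1.008254
f = 1.008254^(1/-0.0195) = exp(ln(1.008254)/-0.0195) = exp(0.00822/-0.0195)
f = exp(-0.4215) = 0.6560

0.66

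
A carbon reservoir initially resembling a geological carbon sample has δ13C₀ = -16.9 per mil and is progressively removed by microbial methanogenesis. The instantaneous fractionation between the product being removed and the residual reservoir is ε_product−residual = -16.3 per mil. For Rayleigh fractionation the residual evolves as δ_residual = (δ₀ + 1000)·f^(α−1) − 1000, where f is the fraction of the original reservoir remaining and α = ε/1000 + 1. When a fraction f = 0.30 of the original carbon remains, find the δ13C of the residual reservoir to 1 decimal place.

Rayleigh residual: δ_res = (δ₀ + 1000)·f^(α−1) − 1000
α = ε/1000 + 1 = 0.98370, so α − 1 = -0.01630
f^(α−1) = 0.30^(-0.01630) = 1.019819
δ_res = (-16.9 + 1000) × 1.019819 − 1000 = 1002.584 − 1000 = 2.58 per mil

2.6 per mil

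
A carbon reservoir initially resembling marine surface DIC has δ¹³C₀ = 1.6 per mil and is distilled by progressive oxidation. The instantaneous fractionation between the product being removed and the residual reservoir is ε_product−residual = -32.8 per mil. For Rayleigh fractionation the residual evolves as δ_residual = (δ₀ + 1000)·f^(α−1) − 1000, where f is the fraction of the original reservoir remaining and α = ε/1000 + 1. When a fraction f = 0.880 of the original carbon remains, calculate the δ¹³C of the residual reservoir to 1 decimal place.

5.8 per mil

Rayleigh residual: δ_res = (δ₀ + 1000)·f^(α−1) − 1000
α = ε/1000 + 1 = 0.96720, so α − 1 = -0.03280
f^(α−1) = 0.880^(-0.03280) = 1.004202
δ_res = (1.6 + 1000) × 1.004202 − 1000 = 1005.808 − 1000 = 5.81 per mil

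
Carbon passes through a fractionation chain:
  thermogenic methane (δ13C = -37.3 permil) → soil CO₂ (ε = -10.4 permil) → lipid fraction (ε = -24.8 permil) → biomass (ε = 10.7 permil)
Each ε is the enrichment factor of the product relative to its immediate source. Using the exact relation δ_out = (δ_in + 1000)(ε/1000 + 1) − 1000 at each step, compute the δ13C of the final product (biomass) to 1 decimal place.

-61.0 permil

step 1: δ = (-37.30 + 1000)·(-10.4/1000 + 1) − 1000 = -47.31 permil
step 2: δ = (-47.31 + 1000)·(-24.8/1000 + 1) − 1000 = -70.94 permil
step 3: δ = (-70.94 + 1000)·(10.7/1000 + 1) − 1000 = -61.00 permil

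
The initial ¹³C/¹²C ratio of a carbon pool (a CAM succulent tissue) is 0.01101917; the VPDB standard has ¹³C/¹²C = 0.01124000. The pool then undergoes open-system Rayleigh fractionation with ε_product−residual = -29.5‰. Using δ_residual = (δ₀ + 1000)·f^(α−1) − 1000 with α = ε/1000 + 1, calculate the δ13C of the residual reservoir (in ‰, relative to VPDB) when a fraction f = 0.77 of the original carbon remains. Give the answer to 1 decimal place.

-12.1‰

δ₀ = (0.01101917/0.01124000 − 1)×1000 = (0.980353 − 1)×1000 = -19.647‰
α − 1 = ε/1000 = -0.0295
f^(α−1) = 0.77^(-0.0295) = 1.007740
δ_res = (-19.647 + 1000) × 1.007740 − 1000 = 987.941 − 1000 = -12.06‰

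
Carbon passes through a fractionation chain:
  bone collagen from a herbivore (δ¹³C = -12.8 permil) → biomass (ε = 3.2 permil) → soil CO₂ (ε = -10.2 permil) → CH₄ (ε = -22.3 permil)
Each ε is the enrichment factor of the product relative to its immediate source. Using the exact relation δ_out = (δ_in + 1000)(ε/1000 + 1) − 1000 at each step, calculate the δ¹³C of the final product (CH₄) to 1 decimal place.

-41.6 permil

step 1: δ = (-12.80 + 1000)·(3.2/1000 + 1) − 1000 = -9.64 permil
step 2: δ = (-9.64 + 1000)·(-10.2/1000 + 1) − 1000 = -19.74 permil
step 3: δ = (-19.74 + 1000)·(-22.3/1000 + 1) − 1000 = -41.60 permil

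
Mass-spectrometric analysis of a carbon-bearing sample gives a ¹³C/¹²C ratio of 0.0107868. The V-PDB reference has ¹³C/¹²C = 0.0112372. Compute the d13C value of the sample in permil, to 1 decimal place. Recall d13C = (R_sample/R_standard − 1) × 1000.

d13C = (R_sample / R_standard − 1) × 1000
R_sample / R_standard = 0.0107868 / 0.0112372 = 0.959919
d13C = (0.959919 − 1) × 1000 = -40.08 permil

-40.1 permil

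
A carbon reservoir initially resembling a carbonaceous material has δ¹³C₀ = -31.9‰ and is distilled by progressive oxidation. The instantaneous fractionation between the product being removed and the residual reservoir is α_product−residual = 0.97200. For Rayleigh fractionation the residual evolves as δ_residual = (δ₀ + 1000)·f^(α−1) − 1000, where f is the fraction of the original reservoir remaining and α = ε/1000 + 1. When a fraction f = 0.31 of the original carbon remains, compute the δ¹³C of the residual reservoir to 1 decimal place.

0.4‰

Rayleigh residual: δ_res = (δ₀ + 1000)·f^(α−1) − 1000
α − 1 = -0.02800
f^(α−1) = 0.31^(-0.02800) = 1.033337
δ_res = (-31.9 + 1000) × 1.033337 − 1000 = 1000.373 − 1000 = 0.37‰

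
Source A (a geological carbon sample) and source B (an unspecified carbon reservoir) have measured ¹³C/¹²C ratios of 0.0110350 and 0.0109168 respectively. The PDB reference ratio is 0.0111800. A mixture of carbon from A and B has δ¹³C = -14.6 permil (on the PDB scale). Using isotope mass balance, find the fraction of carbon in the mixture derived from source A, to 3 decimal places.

0.846

δ_A = (0.0110350/0.0111800 − 1)×1000 = (0.987030 − 1)×1000 = -12.970 permil
δ_B = (0.0109168/0.0111800 − 1)×1000 = (0.976458 − 1)×1000 = -23.542 permil
f_A = (δ_mix − δ_B)/(δ_A − δ_B) = (-14.6 − (-23.542))/(-12.970 − (-23.542))
f_A = 8.942 / 10.572 = 0.8458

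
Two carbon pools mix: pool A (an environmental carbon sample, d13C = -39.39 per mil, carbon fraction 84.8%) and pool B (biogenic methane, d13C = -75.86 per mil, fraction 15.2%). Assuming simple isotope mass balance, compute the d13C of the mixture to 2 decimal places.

-44.93 per mil

δ_mix = f_A·δ_A + f_B·δ_B
δ_mix = 0.848 × (-39.39) + 0.152 × (-75.86)
δ_mix = -33.403 + -11.531 = -44.933 per mil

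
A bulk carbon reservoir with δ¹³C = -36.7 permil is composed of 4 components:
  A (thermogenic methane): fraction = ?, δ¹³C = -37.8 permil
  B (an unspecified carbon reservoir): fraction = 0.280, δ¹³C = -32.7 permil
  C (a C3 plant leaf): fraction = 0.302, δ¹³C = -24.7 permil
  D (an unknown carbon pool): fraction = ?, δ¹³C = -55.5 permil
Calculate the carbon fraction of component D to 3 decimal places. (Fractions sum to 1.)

Let f_D and f_A be the unknown fractions; fractions sum to 1 so f_D + f_A = 0.418.
Mass balance: Σ fᵢ·δᵢ = δ_bulk ⇒ f_D·(-55.5) + f_A·(-37.8) = -36.7 − (-16.615) = -20.085
Substitute f_A = 0.418 − f_D:
f_D·(-55.5 − -37.8) = -20.085 − 0.418×(-37.8) = -4.284
f_D = -4.284 / -17.7 = 0.2420

0.242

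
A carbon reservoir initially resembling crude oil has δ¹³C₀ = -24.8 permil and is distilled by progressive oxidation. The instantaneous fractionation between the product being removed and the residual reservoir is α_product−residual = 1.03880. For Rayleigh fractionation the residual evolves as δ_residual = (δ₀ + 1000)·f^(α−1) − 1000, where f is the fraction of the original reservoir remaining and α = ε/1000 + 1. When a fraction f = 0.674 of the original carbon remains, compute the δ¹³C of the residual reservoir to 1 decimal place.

Rayleigh residual: δ_res = (δ₀ + 1000)·f^(α−1) − 1000
α − 1 = 0.03880
f^(α−1) = 0.674^(0.03880) = 0.984809
δ_res = (-24.8 + 1000) × 0.984809 − 1000 = 960.386 − 1000 = -39.61 permil

-39.6 permil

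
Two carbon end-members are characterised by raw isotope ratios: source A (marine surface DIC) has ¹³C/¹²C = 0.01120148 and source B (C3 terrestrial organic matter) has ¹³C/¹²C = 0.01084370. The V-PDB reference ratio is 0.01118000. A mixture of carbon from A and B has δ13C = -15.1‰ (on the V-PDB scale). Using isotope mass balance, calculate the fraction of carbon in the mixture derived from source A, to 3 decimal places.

0.468

δ_A = (0.01120148/0.01118000 − 1)×1000 = (1.001921 − 1)×1000 = 1.921‰
δ_B = (0.01084370/0.01118000 − 1)×1000 = (0.969919 − 1)×1000 = -30.081‰
f_A = (δ_mix − δ_B)/(δ_A − δ_B) = (-15.1 − (-30.081))/(1.921 − (-30.081))
f_A = 14.981 / 32.002 = 0.4681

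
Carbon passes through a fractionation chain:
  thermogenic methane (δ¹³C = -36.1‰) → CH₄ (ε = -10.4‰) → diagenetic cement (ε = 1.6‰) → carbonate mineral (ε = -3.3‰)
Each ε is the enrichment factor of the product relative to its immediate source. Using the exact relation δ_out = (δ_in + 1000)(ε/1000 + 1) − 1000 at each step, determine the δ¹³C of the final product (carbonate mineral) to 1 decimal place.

step 1: δ = (-36.10 + 1000)·(-10.4/1000 + 1) − 1000 = -46.12‰
step 2: δ = (-46.12 + 1000)·(1.6/1000 + 1) − 1000 = -44.60‰
step 3: δ = (-44.60 + 1000)·(-3.3/1000 + 1) − 1000 = -47.75‰

-47.8‰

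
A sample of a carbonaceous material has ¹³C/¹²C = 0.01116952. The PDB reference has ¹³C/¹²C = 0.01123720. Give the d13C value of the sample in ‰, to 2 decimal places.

-6.02‰

d13C = (R_sample / R_standard − 1) × 1000
R_sample / R_standard = 0.01116952 / 0.01123720 = 0.993977
d13C = (0.993977 − 1) × 1000 = -6.023‰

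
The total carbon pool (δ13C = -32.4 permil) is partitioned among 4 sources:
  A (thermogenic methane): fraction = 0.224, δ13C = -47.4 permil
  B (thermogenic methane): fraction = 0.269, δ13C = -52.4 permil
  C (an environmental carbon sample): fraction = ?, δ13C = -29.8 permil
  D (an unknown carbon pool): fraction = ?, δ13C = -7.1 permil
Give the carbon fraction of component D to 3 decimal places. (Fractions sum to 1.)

Let f_D and f_C be the unknown fractions; fractions sum to 1 so f_D + f_C = 0.507.
Mass balance: Σ fᵢ·δᵢ = δ_bulk ⇒ f_D·(-7.1) + f_C·(-29.8) = -32.4 − (-24.713) = -7.687
Substitute f_C = 0.507 − f_D:
f_D·(-7.1 − -29.8) = -7.687 − 0.507×(-29.8) = 7.422
f_D = 7.422 / 22.7 = 0.3270

0.327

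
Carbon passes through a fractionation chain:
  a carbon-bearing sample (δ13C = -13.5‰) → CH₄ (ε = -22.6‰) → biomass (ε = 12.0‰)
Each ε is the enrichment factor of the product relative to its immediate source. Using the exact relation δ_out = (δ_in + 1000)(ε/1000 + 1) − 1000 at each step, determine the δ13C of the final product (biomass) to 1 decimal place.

step 1: δ = (-13.50 + 1000)·(-22.6/1000 + 1) − 1000 = -35.79‰
step 2: δ = (-35.79 + 1000)·(12.0/1000 + 1) − 1000 = -24.22‰

-24.2‰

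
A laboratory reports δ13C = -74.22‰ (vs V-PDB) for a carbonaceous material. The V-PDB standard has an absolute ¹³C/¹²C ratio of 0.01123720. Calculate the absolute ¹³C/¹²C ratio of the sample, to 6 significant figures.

R_sample = R_standard × (δ13C/1000 + 1)
R_sample = 0.01123720 × (-74.22/1000 + 1) = 0.01123720 × 0.925780
R_sample = 0.0104032

0.0104032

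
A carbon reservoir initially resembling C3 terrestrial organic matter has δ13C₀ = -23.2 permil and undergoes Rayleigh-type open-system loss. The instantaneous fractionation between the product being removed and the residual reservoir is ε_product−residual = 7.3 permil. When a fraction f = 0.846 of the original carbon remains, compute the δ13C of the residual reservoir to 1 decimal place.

Rayleigh residual: δ_res = (δ₀ + 1000)·f^(α−1) − 1000
α = ε/1000 + 1 = 1.00730, so α − 1 = 0.00730
f^(α−1) = 0.846^(0.00730) = 0.998780
δ_res = (-23.2 + 1000) × 0.998780 − 1000 = 975.608 − 1000 = -24.39 permil

-24.4 permil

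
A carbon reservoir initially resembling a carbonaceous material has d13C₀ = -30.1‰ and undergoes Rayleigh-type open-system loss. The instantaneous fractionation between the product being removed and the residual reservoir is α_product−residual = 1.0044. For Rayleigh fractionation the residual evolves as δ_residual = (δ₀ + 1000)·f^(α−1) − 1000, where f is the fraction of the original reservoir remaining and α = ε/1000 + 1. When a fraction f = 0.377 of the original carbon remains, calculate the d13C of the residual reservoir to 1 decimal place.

-34.3‰

Rayleigh residual: δ_res = (δ₀ + 1000)·f^(α−1) − 1000
α − 1 = 0.00440
f^(α−1) = 0.377^(0.00440) = 0.995717
δ_res = (-30.1 + 1000) × 0.995717 − 1000 = 965.746 − 1000 = -34.25‰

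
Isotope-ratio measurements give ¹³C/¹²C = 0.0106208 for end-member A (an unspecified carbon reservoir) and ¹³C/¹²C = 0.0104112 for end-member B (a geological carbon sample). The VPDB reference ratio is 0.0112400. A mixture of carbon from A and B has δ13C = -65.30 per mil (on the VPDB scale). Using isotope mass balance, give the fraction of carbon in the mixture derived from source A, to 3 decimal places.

0.452

δ_A = (0.0106208/0.0112400 − 1)×1000 = (0.944911 − 1)×1000 = -55.089 per mil
δ_B = (0.0104112/0.0112400 − 1)×1000 = (0.926263 − 1)×1000 = -73.737 per mil
f_A = (δ_mix − δ_B)/(δ_A − δ_B) = (-65.30 − (-73.737))/(-55.089 − (-73.737))
f_A = 8.437 / 18.648 = 0.4524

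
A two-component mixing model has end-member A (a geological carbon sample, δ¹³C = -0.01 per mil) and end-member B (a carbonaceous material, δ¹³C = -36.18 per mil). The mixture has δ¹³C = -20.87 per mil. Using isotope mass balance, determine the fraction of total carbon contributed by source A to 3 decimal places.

0.423

δ_mix = f_A·δ_A + (1 − f_A)·δ_B  ⇒  f_A = (δ_mix − δ_B)/(δ_A − δ_B)
f_A = (-20.87 − (-36.18)) / (-0.01 − (-36.18))
f_A = 15.31 / 36.17 = 0.4233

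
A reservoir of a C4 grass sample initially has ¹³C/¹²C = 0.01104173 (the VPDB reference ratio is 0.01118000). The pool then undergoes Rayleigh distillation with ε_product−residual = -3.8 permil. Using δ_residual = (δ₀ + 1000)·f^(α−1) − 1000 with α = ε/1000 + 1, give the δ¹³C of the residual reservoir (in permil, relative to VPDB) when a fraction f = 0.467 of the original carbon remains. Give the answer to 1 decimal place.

δ₀ = (0.01104173/0.01118000 − 1)×1000 = (0.987632 − 1)×1000 = -12.368 permil
α − 1 = ε/1000 = -0.0038
f^(α−1) = 0.467^(-0.0038) = 1.002898
δ_res = (-12.368 + 1000) × 1.002898 − 1000 = 990.494 − 1000 = -9.51 permil

-9.5 permil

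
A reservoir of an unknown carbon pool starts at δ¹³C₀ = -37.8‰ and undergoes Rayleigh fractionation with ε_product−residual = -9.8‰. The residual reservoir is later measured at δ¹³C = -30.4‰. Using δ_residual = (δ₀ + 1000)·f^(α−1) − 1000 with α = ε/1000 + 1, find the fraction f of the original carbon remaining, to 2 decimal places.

α − 1 = ε/1000 = -0.0098
(δ_res + 1000)/(δ₀ + 1000) = (-30.4 + 1000)/(-37.8 + 1000) = 969.6/962.2 = 1.007691
f = 1.007691^(1/-0.0098) = exp(ln(1.007691)/-0.0098) = exp(0.00766/-0.0098)
f = exp(-0.7818) = 0.4576

0.46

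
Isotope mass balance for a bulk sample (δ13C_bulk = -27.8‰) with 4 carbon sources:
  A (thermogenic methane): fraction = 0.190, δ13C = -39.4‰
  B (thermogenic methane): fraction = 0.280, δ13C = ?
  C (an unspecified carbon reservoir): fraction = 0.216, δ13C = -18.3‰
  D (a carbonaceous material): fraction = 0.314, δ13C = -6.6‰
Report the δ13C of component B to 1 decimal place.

Isotope mass balance: δ_bulk = Σ fᵢ·δᵢ.
-27.8 = 0.190×(-39.4) + 0.280×δ_B + 0.216×(-18.3) + 0.314×(-6.6)
0.280·δ_B = -27.8 − (-13.511) = -14.289
δ_B = -14.289 / 0.280 = -51.03‰

-51.0‰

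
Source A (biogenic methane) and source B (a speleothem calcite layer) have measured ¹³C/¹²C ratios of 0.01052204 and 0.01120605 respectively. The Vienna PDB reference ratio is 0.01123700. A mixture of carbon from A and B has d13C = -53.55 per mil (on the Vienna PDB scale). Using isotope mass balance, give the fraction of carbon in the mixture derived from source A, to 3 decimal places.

δ_A = (0.01052204/0.01123700 − 1)×1000 = (0.936374 − 1)×1000 = -63.626 per mil
δ_B = (0.01120605/0.01123700 − 1)×1000 = (0.997246 − 1)×1000 = -2.754 per mil
f_A = (δ_mix − δ_B)/(δ_A − δ_B) = (-53.55 − (-2.754))/(-63.626 − (-2.754))
f_A = -50.796 / -60.871 = 0.8345

0.834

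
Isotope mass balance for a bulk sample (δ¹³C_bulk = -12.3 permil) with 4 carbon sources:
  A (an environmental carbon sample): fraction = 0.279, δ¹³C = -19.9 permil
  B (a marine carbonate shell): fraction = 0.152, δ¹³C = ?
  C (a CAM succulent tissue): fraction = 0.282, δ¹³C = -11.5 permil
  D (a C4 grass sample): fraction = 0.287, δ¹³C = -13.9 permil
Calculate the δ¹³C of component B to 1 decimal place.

3.2 permil

Isotope mass balance: δ_bulk = Σ fᵢ·δᵢ.
-12.3 = 0.279×(-19.9) + 0.152×δ_B + 0.282×(-11.5) + 0.287×(-13.9)
0.152·δ_B = -12.3 − (-12.784) = 0.484
δ_B = 0.484 / 0.152 = 3.19 permil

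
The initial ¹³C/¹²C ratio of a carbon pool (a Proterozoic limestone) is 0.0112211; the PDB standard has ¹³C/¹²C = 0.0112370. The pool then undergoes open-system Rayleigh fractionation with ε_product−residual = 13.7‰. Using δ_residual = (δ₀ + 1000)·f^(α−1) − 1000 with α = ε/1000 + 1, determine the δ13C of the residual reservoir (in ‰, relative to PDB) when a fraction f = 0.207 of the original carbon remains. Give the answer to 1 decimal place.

-22.7‰

δ₀ = (0.0112211/0.0112370 − 1)×1000 = (0.998585 − 1)×1000 = -1.415‰
α − 1 = ε/1000 = 0.0137
f^(α−1) = 0.207^(0.0137) = 0.978653
δ_res = (-1.415 + 1000) × 0.978653 − 1000 = 977.268 − 1000 = -22.73‰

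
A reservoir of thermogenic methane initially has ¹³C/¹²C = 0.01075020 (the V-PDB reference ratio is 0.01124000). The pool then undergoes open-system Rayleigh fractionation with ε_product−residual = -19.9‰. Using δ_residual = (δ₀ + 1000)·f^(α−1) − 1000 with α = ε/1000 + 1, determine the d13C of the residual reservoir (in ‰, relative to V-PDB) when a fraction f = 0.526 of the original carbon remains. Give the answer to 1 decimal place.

δ₀ = (0.01075020/0.01124000 − 1)×1000 = (0.956423 − 1)×1000 = -43.577‰
α − 1 = ε/1000 = -0.0199
f^(α−1) = 0.526^(-0.0199) = 1.012867
δ_res = (-43.577 + 1000) × 1.012867 − 1000 = 968.730 − 1000 = -31.27‰

-31.3‰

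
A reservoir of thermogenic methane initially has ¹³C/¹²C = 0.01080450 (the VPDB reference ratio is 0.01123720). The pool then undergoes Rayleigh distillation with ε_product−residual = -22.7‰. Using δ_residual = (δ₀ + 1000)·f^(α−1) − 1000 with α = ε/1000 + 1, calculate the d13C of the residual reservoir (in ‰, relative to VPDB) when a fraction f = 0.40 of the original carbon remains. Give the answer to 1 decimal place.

δ₀ = (0.01080450/0.01123720 − 1)×1000 = (0.961494 − 1)×1000 = -38.506‰
α − 1 = ε/1000 = -0.0227
f^(α−1) = 0.40^(-0.0227) = 1.021018
δ_res = (-38.506 + 1000) × 1.021018 − 1000 = 981.702 − 1000 = -18.30‰

-18.3‰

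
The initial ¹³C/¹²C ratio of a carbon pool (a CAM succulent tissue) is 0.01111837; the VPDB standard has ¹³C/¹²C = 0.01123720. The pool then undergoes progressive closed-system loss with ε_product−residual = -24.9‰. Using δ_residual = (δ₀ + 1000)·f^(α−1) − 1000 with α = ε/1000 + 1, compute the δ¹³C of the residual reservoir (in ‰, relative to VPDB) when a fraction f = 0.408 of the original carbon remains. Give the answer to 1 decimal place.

δ₀ = (0.01111837/0.01123720 − 1)×1000 = (0.989425 − 1)×1000 = -10.575‰
α − 1 = ε/1000 = -0.0249
f^(α−1) = 0.408^(-0.0249) = 1.022574
δ_res = (-10.575 + 1000) × 1.022574 − 1000 = 1011.760 − 1000 = 11.76‰

11.8‰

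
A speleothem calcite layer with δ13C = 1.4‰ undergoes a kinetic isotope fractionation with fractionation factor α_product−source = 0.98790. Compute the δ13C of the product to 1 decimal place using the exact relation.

δ_product = (δ_source + 1000)·α − 1000
δ_product = (1.4 + 1000) × 0.98790 − 1000
δ_product = 989.283 − 1000 = -10.72‰

-10.7‰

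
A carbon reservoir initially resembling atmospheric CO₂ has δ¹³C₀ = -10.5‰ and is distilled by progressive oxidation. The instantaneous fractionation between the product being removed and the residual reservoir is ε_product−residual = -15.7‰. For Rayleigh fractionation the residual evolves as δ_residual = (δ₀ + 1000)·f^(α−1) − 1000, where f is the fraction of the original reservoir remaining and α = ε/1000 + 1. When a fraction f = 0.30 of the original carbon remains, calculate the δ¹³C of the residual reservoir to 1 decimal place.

8.4‰

Rayleigh residual: δ_res = (δ₀ + 1000)·f^(α−1) − 1000
α = ε/1000 + 1 = 0.98430, so α − 1 = -0.01570
f^(α−1) = 0.30^(-0.01570) = 1.019082
δ_res = (-10.5 + 1000) × 1.019082 − 1000 = 1008.382 − 1000 = 8.38‰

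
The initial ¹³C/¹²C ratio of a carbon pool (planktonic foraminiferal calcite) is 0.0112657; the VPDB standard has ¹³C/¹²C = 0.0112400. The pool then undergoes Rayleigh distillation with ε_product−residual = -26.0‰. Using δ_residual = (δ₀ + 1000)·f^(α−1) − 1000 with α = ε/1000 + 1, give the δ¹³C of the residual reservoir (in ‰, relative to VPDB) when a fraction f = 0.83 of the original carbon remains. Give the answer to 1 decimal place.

δ₀ = (0.0112657/0.0112400 − 1)×1000 = (1.002286 − 1)×1000 = 2.286‰
α − 1 = ε/1000 = -0.0260
f^(α−1) = 0.83^(-0.0260) = 1.004856
δ_res = (2.286 + 1000) × 1.004856 − 1000 = 1007.154 − 1000 = 7.15‰

7.2‰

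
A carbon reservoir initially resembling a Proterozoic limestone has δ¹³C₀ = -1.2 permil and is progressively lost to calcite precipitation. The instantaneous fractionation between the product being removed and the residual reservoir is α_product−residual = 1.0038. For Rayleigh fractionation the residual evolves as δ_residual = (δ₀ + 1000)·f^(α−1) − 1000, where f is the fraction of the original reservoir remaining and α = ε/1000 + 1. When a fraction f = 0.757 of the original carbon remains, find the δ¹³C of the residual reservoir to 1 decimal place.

-2.3 permil

Rayleigh residual: δ_res = (δ₀ + 1000)·f^(α−1) − 1000
α − 1 = 0.00380
f^(α−1) = 0.757^(0.00380) = 0.998943
δ_res = (-1.2 + 1000) × 0.998943 − 1000 = 997.744 − 1000 = -2.26 permil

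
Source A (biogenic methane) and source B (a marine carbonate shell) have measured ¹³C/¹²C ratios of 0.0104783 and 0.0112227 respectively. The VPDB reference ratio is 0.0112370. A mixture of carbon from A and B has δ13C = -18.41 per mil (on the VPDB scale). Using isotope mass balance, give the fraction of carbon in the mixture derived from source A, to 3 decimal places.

δ_A = (0.0104783/0.0112370 − 1)×1000 = (0.932482 − 1)×1000 = -67.518 per mil
δ_B = (0.0112227/0.0112370 − 1)×1000 = (0.998727 − 1)×1000 = -1.273 per mil
f_A = (δ_mix − δ_B)/(δ_A − δ_B) = (-18.41 − (-1.273))/(-67.518 − (-1.273))
f_A = -17.137 / -66.245 = 0.2587

0.259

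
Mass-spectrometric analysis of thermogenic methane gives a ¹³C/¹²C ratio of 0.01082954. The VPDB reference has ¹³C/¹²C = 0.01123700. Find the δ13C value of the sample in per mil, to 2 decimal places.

-36.26 per mil

δ13C = (R_sample / R_standard − 1) × 1000
R_sample / R_standard = 0.01082954 / 0.01123700 = 0.963739
δ13C = (0.963739 − 1) × 1000 = -36.261 per mil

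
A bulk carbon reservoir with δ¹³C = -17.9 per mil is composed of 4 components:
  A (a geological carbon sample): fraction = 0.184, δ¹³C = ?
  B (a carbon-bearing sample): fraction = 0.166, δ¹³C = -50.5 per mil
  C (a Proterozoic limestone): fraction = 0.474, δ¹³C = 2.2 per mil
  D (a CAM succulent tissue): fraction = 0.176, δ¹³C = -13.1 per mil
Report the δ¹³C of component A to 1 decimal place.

-44.9 per mil

Isotope mass balance: δ_bulk = Σ fᵢ·δᵢ.
-17.9 = 0.184×δ_A + 0.166×(-50.5) + 0.474×(2.2) + 0.176×(-13.1)
0.184·δ_A = -17.9 − (-9.646) = -8.254
δ_A = -8.254 / 0.184 = -44.86 per mil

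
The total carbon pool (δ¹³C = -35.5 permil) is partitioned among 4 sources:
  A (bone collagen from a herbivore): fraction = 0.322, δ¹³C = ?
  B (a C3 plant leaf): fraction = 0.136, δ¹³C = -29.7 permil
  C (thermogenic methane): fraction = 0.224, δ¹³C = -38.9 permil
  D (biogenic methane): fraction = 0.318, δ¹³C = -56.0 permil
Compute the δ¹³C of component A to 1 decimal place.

-15.3 permil

Isotope mass balance: δ_bulk = Σ fᵢ·δᵢ.
-35.5 = 0.322×δ_A + 0.136×(-29.7) + 0.224×(-38.9) + 0.318×(-56.0)
0.322·δ_A = -35.5 − (-30.561) = -4.939
δ_A = -4.939 / 0.322 = -15.34 permil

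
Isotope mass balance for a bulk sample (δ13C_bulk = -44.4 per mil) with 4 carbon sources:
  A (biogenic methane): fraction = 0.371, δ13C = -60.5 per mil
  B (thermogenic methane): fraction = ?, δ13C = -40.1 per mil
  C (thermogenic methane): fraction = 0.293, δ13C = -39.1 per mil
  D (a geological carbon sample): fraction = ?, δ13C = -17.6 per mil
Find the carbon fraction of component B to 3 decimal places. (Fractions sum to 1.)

Let f_B and f_D be the unknown fractions; fractions sum to 1 so f_B + f_D = 0.336.
Mass balance: Σ fᵢ·δᵢ = δ_bulk ⇒ f_B·(-40.1) + f_D·(-17.6) = -44.4 − (-33.902) = -10.498
Substitute f_D = 0.336 − f_B:
f_B·(-40.1 − -17.6) = -10.498 − 0.336×(-17.6) = -4.585
f_B = -4.585 / -22.5 = 0.2038

0.204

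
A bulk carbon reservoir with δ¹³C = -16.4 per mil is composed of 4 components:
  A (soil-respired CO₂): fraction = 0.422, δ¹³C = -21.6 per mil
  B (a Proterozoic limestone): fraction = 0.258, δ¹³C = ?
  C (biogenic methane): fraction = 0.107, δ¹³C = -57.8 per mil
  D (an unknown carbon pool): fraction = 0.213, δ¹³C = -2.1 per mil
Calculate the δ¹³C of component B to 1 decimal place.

Isotope mass balance: δ_bulk = Σ fᵢ·δᵢ.
-16.4 = 0.422×(-21.6) + 0.258×δ_B + 0.107×(-57.8) + 0.213×(-2.1)
0.258·δ_B = -16.4 − (-15.747) = -0.653
δ_B = -0.653 / 0.258 = -2.53 per mil

-2.5 per mil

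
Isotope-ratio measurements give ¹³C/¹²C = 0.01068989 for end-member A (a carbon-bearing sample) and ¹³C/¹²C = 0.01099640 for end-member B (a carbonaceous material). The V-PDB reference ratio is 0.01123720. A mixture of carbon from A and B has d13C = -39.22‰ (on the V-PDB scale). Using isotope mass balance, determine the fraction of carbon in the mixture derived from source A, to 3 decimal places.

0.652

δ_A = (0.01068989/0.01123720 − 1)×1000 = (0.951295 − 1)×1000 = -48.705‰
δ_B = (0.01099640/0.01123720 − 1)×1000 = (0.978571 − 1)×1000 = -21.429‰
f_A = (δ_mix − δ_B)/(δ_A − δ_B) = (-39.22 − (-21.429))/(-48.705 − (-21.429))
f_A = -17.791 / -27.276 = 0.6523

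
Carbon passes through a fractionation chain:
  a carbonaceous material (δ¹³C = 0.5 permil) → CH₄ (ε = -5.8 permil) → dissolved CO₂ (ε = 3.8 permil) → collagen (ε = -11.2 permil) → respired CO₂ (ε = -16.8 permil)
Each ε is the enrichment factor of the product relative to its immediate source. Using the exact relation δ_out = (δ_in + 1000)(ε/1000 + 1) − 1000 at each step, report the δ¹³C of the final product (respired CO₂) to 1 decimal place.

-29.3 permil

step 1: δ = (0.50 + 1000)·(-5.8/1000 + 1) − 1000 = -5.30 permil
step 2: δ = (-5.30 + 1000)·(3.8/1000 + 1) − 1000 = -1.52 permil
step 3: δ = (-1.52 + 1000)·(-11.2/1000 + 1) − 1000 = -12.71 permil
step 4: δ = (-12.71 + 1000)·(-16.8/1000 + 1) − 1000 = -29.29 permil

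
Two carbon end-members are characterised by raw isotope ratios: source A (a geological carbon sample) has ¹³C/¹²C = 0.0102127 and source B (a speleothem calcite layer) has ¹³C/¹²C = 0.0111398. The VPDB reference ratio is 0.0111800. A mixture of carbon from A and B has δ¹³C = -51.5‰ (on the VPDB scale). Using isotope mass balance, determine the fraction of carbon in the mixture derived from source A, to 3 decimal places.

0.578

δ_A = (0.0102127/0.0111800 − 1)×1000 = (0.913479 − 1)×1000 = -86.521‰
δ_B = (0.0111398/0.0111800 − 1)×1000 = (0.996404 − 1)×1000 = -3.596‰
f_A = (δ_mix − δ_B)/(δ_A − δ_B) = (-51.5 − (-3.596))/(-86.521 − (-3.596))
f_A = -47.904 / -82.925 = 0.5777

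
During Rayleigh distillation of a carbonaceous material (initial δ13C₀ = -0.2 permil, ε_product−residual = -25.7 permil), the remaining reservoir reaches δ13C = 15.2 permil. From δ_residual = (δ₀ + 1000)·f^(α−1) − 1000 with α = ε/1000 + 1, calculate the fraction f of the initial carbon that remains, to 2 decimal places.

α − 1 = ε/1000 = -0.0257
(δ_res + 1000)/(δ₀ + 1000) = (15.2 + 1000)/(-0.2 + 1000) = 1015.2/999.8 = 1.015403
f = 1.015403^(1/-0.0257) = exp(ln(1.015403)/-0.0257) = exp(0.01529/-0.0257)
f = exp(-0.5948) = 0.5517

0.55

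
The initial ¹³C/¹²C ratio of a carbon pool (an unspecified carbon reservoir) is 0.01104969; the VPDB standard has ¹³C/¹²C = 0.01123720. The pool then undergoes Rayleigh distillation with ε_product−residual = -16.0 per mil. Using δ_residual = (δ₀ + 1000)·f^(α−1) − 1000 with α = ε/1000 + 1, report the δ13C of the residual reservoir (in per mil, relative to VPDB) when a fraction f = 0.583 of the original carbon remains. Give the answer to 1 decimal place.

-8.2 per mil

δ₀ = (0.01104969/0.01123720 − 1)×1000 = (0.983313 − 1)×1000 = -16.687 per mil
α − 1 = ε/1000 = -0.0160
f^(α−1) = 0.583^(-0.0160) = 1.008670
δ_res = (-16.687 + 1000) × 1.008670 − 1000 = 991.839 − 1000 = -8.16 per mil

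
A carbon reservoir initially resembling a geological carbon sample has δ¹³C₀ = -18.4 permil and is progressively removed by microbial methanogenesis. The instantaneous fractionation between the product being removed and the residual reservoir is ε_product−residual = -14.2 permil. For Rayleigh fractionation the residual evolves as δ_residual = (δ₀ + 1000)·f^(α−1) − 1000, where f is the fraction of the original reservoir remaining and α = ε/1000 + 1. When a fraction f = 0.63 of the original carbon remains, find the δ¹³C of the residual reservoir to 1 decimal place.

Rayleigh residual: δ_res = (δ₀ + 1000)·f^(α−1) − 1000
α = ε/1000 + 1 = 0.98580, so α − 1 = -0.01420
f^(α−1) = 0.63^(-0.01420) = 1.006582
δ_res = (-18.4 + 1000) × 1.006582 − 1000 = 988.061 − 1000 = -11.94 permil

-11.9 permil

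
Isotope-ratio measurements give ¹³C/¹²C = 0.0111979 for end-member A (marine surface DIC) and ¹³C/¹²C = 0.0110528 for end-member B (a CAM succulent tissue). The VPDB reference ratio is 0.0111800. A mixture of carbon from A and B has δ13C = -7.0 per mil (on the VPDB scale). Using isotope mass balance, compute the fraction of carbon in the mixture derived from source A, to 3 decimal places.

0.337

δ_A = (0.0111979/0.0111800 − 1)×1000 = (1.001601 − 1)×1000 = 1.601 per mil
δ_B = (0.0110528/0.0111800 − 1)×1000 = (0.988623 − 1)×1000 = -11.377 per mil
f_A = (δ_mix − δ_B)/(δ_A − δ_B) = (-7.0 − (-11.377))/(1.601 − (-11.377))
f_A = 4.377 / 12.979 = 0.3373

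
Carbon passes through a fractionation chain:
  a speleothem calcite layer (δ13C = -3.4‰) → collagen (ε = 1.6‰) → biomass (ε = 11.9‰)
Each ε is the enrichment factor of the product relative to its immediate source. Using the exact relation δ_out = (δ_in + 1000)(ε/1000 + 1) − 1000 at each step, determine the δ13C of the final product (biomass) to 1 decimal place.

step 1: δ = (-3.40 + 1000)·(1.6/1000 + 1) − 1000 = -1.81‰
step 2: δ = (-1.81 + 1000)·(11.9/1000 + 1) − 1000 = 10.07‰

10.1‰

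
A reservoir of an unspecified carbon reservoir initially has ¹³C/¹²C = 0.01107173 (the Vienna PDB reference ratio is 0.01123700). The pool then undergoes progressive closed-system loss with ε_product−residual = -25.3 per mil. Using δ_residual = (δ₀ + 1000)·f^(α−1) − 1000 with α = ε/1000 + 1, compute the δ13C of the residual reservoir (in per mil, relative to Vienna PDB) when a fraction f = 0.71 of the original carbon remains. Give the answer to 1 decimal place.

δ₀ = (0.01107173/0.01123700 − 1)×1000 = (0.985292 − 1)×1000 = -14.708 per mil
α − 1 = ε/1000 = -0.0253
f^(α−1) = 0.71^(-0.0253) = 1.008703
δ_res = (-14.708 + 1000) × 1.008703 − 1000 = 993.867 − 1000 = -6.13 per mil

-6.1 per mil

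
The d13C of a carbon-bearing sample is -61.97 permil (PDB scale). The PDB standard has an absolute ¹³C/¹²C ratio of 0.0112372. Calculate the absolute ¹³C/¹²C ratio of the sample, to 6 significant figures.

0.0105408

R_sample = R_standard × (d13C/1000 + 1)
R_sample = 0.0112372 × (-61.97/1000 + 1) = 0.0112372 × 0.938030
R_sample = 0.0105408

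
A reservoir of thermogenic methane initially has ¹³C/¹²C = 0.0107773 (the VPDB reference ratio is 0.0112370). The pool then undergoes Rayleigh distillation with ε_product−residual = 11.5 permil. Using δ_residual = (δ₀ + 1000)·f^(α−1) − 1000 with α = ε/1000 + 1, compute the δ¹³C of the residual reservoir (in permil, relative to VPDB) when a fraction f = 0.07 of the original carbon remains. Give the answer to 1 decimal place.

δ₀ = (0.0107773/0.0112370 − 1)×1000 = (0.959091 − 1)×1000 = -40.909 permil
α − 1 = ε/1000 = 0.0115
f^(α−1) = 0.07^(0.0115) = 0.969881
δ_res = (-40.909 + 1000) × 0.969881 − 1000 = 930.204 − 1000 = -69.80 permil

-69.8 permil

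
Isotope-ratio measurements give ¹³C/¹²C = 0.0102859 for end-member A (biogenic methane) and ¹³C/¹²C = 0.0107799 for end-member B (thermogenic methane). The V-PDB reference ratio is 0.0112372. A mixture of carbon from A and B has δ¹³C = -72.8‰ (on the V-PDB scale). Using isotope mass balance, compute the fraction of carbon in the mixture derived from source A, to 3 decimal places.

0.730

δ_A = (0.0102859/0.0112372 − 1)×1000 = (0.915344 − 1)×1000 = -84.656‰
δ_B = (0.0107799/0.0112372 − 1)×1000 = (0.959305 − 1)×1000 = -40.695‰
f_A = (δ_mix − δ_B)/(δ_A − δ_B) = (-72.8 − (-40.695))/(-84.656 − (-40.695))
f_A = -32.105 / -43.961 = 0.7303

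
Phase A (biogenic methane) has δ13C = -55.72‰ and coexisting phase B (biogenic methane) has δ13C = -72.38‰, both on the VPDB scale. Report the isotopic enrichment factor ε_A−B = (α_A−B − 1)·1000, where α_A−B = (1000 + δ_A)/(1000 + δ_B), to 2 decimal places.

17.96‰

α_A−B = (1000 + -55.72) / (1000 + -72.38) = 944.28 / 927.62 = 1.017960
ε_A−B = (1.017960 − 1) × 1000 = 17.960‰
(The approximation ε ≈ δ_A − δ_B would give 16.66‰.)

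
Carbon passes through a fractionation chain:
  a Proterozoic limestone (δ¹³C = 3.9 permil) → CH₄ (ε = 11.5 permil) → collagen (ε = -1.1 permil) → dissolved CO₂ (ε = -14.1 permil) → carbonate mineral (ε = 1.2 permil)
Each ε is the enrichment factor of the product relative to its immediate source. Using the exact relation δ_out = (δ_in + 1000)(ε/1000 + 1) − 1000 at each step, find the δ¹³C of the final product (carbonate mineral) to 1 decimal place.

step 1: δ = (3.90 + 1000)·(11.5/1000 + 1) − 1000 = 15.44 permil
step 2: δ = (15.44 + 1000)·(-1.1/1000 + 1) − 1000 = 14.33 permil
step 3: δ = (14.33 + 1000)·(-14.1/1000 + 1) − 1000 = 0.03 permil
step 4: δ = (0.03 + 1000)·(1.2/1000 + 1) − 1000 = 1.23 permil

1.2 permil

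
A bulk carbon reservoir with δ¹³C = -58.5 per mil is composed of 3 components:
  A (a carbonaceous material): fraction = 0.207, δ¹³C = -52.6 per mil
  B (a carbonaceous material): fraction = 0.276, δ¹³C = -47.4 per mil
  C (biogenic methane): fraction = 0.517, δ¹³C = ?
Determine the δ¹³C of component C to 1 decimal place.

-66.8 per mil

Isotope mass balance: δ_bulk = Σ fᵢ·δᵢ.
-58.5 = 0.207×(-52.6) + 0.276×(-47.4) + 0.517×δ_C
0.517·δ_C = -58.5 − (-23.971) = -34.529
δ_C = -34.529 / 0.517 = -66.79 per mil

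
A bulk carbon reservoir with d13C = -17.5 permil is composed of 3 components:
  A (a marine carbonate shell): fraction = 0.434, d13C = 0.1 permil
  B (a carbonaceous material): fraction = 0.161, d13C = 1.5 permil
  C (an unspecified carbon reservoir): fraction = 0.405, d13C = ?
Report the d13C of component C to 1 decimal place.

-43.9 permil

Isotope mass balance: δ_bulk = Σ fᵢ·δᵢ.
-17.5 = 0.434×(0.1) + 0.161×(1.5) + 0.405×δ_C
0.405·δ_C = -17.5 − (0.285) = -17.785
δ_C = -17.785 / 0.405 = -43.91 permil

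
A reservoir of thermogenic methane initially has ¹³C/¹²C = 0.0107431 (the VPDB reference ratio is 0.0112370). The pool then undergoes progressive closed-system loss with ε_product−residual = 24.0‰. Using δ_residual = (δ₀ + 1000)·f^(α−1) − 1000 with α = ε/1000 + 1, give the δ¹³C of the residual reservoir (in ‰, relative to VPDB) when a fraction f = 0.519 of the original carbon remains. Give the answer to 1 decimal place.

δ₀ = (0.0107431/0.0112370 − 1)×1000 = (0.956047 − 1)×1000 = -43.953‰
α − 1 = ε/1000 = 0.0240
f^(α−1) = 0.519^(0.0240) = 0.984383
δ_res = (-43.953 + 1000) × 0.984383 − 1000 = 941.116 − 1000 = -58.88‰

-58.9‰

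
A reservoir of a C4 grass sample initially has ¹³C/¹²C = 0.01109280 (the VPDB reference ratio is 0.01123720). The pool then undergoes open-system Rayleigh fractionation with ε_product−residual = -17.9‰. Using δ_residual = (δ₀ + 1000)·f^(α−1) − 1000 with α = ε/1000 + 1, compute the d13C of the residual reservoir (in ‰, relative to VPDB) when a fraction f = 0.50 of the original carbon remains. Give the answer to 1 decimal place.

-0.5‰

δ₀ = (0.01109280/0.01123720 − 1)×1000 = (0.987150 − 1)×1000 = -12.850‰
α − 1 = ε/1000 = -0.0179
f^(α−1) = 0.50^(-0.0179) = 1.012485
δ_res = (-12.850 + 1000) × 1.012485 − 1000 = 999.474 − 1000 = -0.53‰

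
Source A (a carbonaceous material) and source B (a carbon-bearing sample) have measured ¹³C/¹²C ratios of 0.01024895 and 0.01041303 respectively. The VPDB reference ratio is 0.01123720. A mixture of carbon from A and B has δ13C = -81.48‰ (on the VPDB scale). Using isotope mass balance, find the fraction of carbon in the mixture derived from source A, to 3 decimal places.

0.557

δ_A = (0.01024895/0.01123720 − 1)×1000 = (0.912055 − 1)×1000 = -87.945‰
δ_B = (0.01041303/0.01123720 − 1)×1000 = (0.926657 − 1)×1000 = -73.343‰
f_A = (δ_mix − δ_B)/(δ_A − δ_B) = (-81.48 − (-73.343))/(-87.945 − (-73.343))
f_A = -8.137 / -14.602 = 0.5573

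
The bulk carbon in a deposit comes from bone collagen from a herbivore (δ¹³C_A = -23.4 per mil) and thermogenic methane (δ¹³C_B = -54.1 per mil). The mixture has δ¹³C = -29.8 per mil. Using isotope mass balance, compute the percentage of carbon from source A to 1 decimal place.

δ_mix = f_A·δ_A + (1 − f_A)·δ_B  ⇒  f_A = (δ_mix − δ_B)/(δ_A − δ_B)
f_A = (-29.8 − (-54.1)) / (-23.4 − (-54.1))
f_A = 24.3 / 30.7 = 0.7915

79.2%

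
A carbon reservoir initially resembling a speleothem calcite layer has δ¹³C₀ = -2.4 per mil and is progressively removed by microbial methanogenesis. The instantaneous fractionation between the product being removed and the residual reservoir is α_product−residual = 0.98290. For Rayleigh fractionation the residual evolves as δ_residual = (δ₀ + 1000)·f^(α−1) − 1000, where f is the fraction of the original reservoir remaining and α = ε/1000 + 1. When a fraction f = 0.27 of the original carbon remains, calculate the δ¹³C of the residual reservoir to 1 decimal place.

Rayleigh residual: δ_res = (δ₀ + 1000)·f^(α−1) − 1000
α − 1 = -0.01710
f^(α−1) = 0.27^(-0.01710) = 1.022642
δ_res = (-2.4 + 1000) × 1.022642 − 1000 = 1020.188 − 1000 = 20.19 per mil

20.2 per mil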